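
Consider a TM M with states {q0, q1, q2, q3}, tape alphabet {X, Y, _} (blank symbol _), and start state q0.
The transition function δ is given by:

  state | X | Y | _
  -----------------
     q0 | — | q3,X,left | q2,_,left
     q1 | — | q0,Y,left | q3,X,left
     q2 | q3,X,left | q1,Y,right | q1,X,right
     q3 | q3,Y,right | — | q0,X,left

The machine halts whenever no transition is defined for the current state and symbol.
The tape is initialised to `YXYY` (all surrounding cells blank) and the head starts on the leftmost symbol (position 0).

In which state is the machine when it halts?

q0 | ___[Y]XYY   read Y → write X, move left, go to q3
q3 | __[_]XXYY   read _ → write X, move left, go to q0
q0 | _[_]XXXYY   read _ → write _, move left, go to q2
q2 | [_]_XXXYY   read _ → write X, move right, go to q1
q1 | X[_]XXXYY   read _ → write X, move left, go to q3
q3 | [X]XXXXYY   read X → write Y, move right, go to q3
q3 | Y[X]XXXYY   read X → write Y, move right, go to q3
q3 | YY[X]XXYY   read X → write Y, move right, go to q3
q3 | YYY[X]XYY   read X → write Y, move right, go to q3
q3 | YYYY[X]YY   read X → write Y, move right, go to q3
q3 | YYYYY[Y]Y
No transition is defined for (q3, Y); M halts in state q3.

q3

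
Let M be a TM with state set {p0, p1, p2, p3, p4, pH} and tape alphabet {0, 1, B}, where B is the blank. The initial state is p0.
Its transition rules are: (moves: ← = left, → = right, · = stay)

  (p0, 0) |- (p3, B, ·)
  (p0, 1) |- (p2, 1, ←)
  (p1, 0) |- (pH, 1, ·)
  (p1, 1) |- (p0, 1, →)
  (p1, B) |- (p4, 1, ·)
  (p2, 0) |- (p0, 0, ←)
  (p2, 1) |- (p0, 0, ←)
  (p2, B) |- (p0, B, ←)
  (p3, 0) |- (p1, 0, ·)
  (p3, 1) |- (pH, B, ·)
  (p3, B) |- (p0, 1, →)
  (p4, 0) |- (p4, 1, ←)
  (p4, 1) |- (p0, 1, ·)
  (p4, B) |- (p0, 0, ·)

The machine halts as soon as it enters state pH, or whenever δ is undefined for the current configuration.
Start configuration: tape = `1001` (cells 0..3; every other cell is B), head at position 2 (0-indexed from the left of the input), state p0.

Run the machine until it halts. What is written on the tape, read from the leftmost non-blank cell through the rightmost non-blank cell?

p0 | B10[0]1   read 0 → write B, move ·, go to p3
p3 | B10[B]1   read B → write 1, move →, go to p0
p0 | B101[1]   read 1 → write 1, move ←, go to p2
p2 | B10[1]1   read 1 → write 0, move ←, go to p0
p0 | B1[0]01   read 0 → write B, move ·, go to p3
p3 | B1[B]01   read B → write 1, move →, go to p0
p0 | B11[0]1   read 0 → write B, move ·, go to p3
p3 | B11[B]1   read B → write 1, move →, go to p0
p0 | B111[1]   read 1 → write 1, move ←, go to p2
p2 | B11[1]1   read 1 → write 0, move ←, go to p0
p0 | B1[1]01   read 1 → write 1, move ←, go to p2
p2 | B[1]101   read 1 → write 0, move ←, go to p0
p0 | [B]0101
The non-blank tape span at halt is 0101.

0101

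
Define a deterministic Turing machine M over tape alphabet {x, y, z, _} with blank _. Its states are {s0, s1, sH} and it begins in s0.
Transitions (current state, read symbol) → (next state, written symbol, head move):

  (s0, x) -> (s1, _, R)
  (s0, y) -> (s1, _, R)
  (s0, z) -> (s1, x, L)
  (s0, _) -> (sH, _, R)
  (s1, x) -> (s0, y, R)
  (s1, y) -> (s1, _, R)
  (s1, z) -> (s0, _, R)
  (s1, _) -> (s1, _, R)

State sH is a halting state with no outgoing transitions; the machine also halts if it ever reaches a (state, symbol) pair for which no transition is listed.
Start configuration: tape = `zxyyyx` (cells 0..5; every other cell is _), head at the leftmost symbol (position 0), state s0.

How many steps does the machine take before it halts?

9

s0 | _[z]xyyyx__   read z → write x, move L, go to s1
s1 | [_]xxyyyx__   read _ → write _, move R, go to s1
s1 | _[x]xyyyx__   read x → write y, move R, go to s0
s0 | _y[x]yyyx__   read x → write _, move R, go to s1
s1 | _y_[y]yyx__   read y → write _, move R, go to s1
s1 | _y__[y]yx__   read y → write _, move R, go to s1
s1 | _y___[y]x__   read y → write _, move R, go to s1
s1 | _y____[x]__   read x → write y, move R, go to s0
s0 | _y____y[_]_   read _ → write _, move R, go to sH
sH | _y____y_[_]
M halts after 9 transitions.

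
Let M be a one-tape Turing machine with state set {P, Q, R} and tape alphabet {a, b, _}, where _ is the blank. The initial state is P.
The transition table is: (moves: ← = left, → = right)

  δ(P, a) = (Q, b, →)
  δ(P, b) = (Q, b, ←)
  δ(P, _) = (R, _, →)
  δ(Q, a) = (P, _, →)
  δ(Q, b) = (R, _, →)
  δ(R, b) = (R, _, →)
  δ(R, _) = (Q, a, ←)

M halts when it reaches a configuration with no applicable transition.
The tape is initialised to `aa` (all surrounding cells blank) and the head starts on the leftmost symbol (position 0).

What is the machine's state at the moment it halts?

P | [a]a__   read a → write b, move →, go to Q
Q | b[a]__   read a → write _, move →, go to P
P | b_[_]_   read _ → write _, move →, go to R
R | b__[_]   read _ → write a, move ←, go to Q
Q | b_[_]a
No transition is defined for (Q, _); M halts in state Q.

Q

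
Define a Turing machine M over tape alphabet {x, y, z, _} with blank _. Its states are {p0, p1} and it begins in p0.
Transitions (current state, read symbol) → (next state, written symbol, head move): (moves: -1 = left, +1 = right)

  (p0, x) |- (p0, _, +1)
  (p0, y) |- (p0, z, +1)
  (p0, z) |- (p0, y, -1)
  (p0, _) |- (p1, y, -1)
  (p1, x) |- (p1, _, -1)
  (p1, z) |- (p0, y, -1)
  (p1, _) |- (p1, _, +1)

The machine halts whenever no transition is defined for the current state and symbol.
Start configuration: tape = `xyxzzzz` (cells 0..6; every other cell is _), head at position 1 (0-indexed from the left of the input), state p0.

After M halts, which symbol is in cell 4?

y

state=p0 head=1 tape=_x[y]xzzzz   (p0,y)→(p0,z,+1)
state=p0 head=2 tape=_xz[x]zzzz   (p0,x)→(p0,_,+1)
state=p0 head=3 tape=_xz_[z]zzz   (p0,z)→(p0,y,-1)
state=p0 head=2 tape=_xz[_]yzzz   (p0,_)→(p1,y,-1)
state=p1 head=1 tape=_x[z]yyzzz   (p1,z)→(p0,y,-1)
state=p0 head=0 tape=_[x]yyyzzz   (p0,x)→(p0,_,+1)
state=p0 head=1 tape=__[y]yyzzz   (p0,y)→(p0,z,+1)
state=p0 head=2 tape=__z[y]yzzz   (p0,y)→(p0,z,+1)
state=p0 head=3 tape=__zz[y]zzz   (p0,y)→(p0,z,+1)
state=p0 head=4 tape=__zzz[z]zz   (p0,z)→(p0,y,-1)
state=p0 head=3 tape=__zz[z]yzz   (p0,z)→(p0,y,-1)
state=p0 head=2 tape=__z[z]yyzz   (p0,z)→(p0,y,-1)
state=p0 head=1 tape=__[z]yyyzz   (p0,z)→(p0,y,-1)
state=p0 head=0 tape=_[_]yyyyzz   (p0,_)→(p1,y,-1)
state=p1 head=-1 tape=[_]yyyyyzz   (p1,_)→(p1,_,+1)
state=p1 head=0 tape=_[y]yyyyzz
Cell 4 holds y when M halts.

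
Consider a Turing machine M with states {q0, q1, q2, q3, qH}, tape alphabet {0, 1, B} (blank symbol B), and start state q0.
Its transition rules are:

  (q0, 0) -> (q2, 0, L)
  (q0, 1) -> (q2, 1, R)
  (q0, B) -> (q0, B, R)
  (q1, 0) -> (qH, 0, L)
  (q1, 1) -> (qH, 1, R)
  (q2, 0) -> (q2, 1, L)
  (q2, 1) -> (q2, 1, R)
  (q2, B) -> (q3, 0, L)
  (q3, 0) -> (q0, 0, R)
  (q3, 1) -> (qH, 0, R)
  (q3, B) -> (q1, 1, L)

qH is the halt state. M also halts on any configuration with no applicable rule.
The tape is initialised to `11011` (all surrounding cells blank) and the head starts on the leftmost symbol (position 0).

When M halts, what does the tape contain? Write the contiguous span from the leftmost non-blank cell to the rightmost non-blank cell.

111100

state=q0 head=0 tape=[1]1011B   (q0,1)→(q2,1,R)
state=q2 head=1 tape=1[1]011B   (q2,1)→(q2,1,R)
state=q2 head=2 tape=11[0]11B   (q2,0)→(q2,1,L)
state=q2 head=1 tape=1[1]111B   (q2,1)→(q2,1,R)
state=q2 head=2 tape=11[1]11B   (q2,1)→(q2,1,R)
state=q2 head=3 tape=111[1]1B   (q2,1)→(q2,1,R)
state=q2 head=4 tape=1111[1]B   (q2,1)→(q2,1,R)
state=q2 head=5 tape=11111[B]   (q2,B)→(q3,0,L)
state=q3 head=4 tape=1111[1]0   (q3,1)→(qH,0,R)
state=qH head=5 tape=11110[0]
The non-blank tape span at halt is 111100.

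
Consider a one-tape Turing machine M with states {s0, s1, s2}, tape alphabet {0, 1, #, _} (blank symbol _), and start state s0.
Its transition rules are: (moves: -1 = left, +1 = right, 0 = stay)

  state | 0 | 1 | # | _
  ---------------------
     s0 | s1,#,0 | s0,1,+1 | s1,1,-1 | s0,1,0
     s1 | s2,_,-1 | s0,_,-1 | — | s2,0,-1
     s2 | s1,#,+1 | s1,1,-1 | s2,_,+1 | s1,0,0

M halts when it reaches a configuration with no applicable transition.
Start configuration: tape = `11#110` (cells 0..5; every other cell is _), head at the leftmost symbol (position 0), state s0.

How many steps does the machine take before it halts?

state=s0 head=0 tape=[1]1#110   (s0,1)→(s0,1,+1)
state=s0 head=1 tape=1[1]#110   (s0,1)→(s0,1,+1)
state=s0 head=2 tape=11[#]110   (s0,#)→(s1,1,-1)
state=s1 head=1 tape=1[1]1110   (s1,1)→(s0,_,-1)
state=s0 head=0 tape=[1]_1110   (s0,1)→(s0,1,+1)
state=s0 head=1 tape=1[_]1110   (s0,_)→(s0,1,0)
state=s0 head=1 tape=1[1]1110   (s0,1)→(s0,1,+1)
state=s0 head=2 tape=11[1]110   (s0,1)→(s0,1,+1)
state=s0 head=3 tape=111[1]10   (s0,1)→(s0,1,+1)
state=s0 head=4 tape=1111[1]0   (s0,1)→(s0,1,+1)
state=s0 head=5 tape=11111[0]   (s0,0)→(s1,#,0)
state=s1 head=5 tape=11111[#]
M halts after 11 transitions.

11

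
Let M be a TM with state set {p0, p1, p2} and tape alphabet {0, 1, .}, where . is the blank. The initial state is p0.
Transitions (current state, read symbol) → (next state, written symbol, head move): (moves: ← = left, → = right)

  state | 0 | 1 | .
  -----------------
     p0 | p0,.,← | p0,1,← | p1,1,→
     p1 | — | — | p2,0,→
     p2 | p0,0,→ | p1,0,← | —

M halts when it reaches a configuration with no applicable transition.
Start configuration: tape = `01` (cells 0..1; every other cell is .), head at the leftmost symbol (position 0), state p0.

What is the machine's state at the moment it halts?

p1

state=p0 head=0 tape=.[0]1   (p0,0)→(p0,.,←)
state=p0 head=-1 tape=[.].1   (p0,.)→(p1,1,→)
state=p1 head=0 tape=1[.]1   (p1,.)→(p2,0,→)
state=p2 head=1 tape=10[1]   (p2,1)→(p1,0,←)
state=p1 head=0 tape=1[0]0
No transition is defined for (p1, 0); M halts in state p1.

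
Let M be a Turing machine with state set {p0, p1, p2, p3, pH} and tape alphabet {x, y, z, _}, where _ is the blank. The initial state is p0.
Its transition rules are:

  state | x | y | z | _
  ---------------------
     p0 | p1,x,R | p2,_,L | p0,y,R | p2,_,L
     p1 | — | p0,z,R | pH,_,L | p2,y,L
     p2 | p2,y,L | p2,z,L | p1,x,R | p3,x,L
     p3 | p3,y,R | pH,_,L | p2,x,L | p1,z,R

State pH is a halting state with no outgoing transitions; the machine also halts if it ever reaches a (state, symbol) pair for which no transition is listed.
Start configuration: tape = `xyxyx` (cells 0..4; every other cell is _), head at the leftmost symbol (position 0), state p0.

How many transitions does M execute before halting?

state=p0 head=0 tape=__[x]yxyx_   (p0,x)→(p1,x,R)
state=p1 head=1 tape=__x[y]xyx_   (p1,y)→(p0,z,R)
state=p0 head=2 tape=__xz[x]yx_   (p0,x)→(p1,x,R)
state=p1 head=3 tape=__xzx[y]x_   (p1,y)→(p0,z,R)
state=p0 head=4 tape=__xzxz[x]_   (p0,x)→(p1,x,R)
state=p1 head=5 tape=__xzxzx[_]   (p1,_)→(p2,y,L)
state=p2 head=4 tape=__xzxz[x]y   (p2,x)→(p2,y,L)
state=p2 head=3 tape=__xzx[z]yy   (p2,z)→(p1,x,R)
state=p1 head=4 tape=__xzxx[y]y   (p1,y)→(p0,z,R)
state=p0 head=5 tape=__xzxxz[y]   (p0,y)→(p2,_,L)
state=p2 head=4 tape=__xzxx[z]_   (p2,z)→(p1,x,R)
state=p1 head=5 tape=__xzxxx[_]   (p1,_)→(p2,y,L)
state=p2 head=4 tape=__xzxx[x]y   (p2,x)→(p2,y,L)
state=p2 head=3 tape=__xzx[x]yy   (p2,x)→(p2,y,L)
state=p2 head=2 tape=__xz[x]yyy   (p2,x)→(p2,y,L)
state=p2 head=1 tape=__x[z]yyyy   (p2,z)→(p1,x,R)
state=p1 head=2 tape=__xx[y]yyy   (p1,y)→(p0,z,R)
state=p0 head=3 tape=__xxz[y]yy   (p0,y)→(p2,_,L)
state=p2 head=2 tape=__xx[z]_yy   (p2,z)→(p1,x,R)
state=p1 head=3 tape=__xxx[_]yy   (p1,_)→(p2,y,L)
state=p2 head=2 tape=__xx[x]yyy   (p2,x)→(p2,y,L)
state=p2 head=1 tape=__x[x]yyyy   (p2,x)→(p2,y,L)
state=p2 head=0 tape=__[x]yyyyy   (p2,x)→(p2,y,L)
state=p2 head=-1 tape=_[_]yyyyyy   (p2,_)→(p3,x,L)
state=p3 head=-2 tape=[_]xyyyyyy   (p3,_)→(p1,z,R)
state=p1 head=-1 tape=z[x]yyyyyy
M halts after 25 transitions.

25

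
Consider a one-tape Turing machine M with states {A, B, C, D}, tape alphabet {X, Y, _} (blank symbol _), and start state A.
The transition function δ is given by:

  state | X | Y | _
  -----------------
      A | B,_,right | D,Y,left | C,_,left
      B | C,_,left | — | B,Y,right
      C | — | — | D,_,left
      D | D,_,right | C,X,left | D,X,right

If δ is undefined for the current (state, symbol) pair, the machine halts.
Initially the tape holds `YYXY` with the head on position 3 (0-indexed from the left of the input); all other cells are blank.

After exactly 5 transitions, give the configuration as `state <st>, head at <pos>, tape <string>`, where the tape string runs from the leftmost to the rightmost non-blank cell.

state C, head at 0, tape YX_X

state=A head=3 tape=YYX[Y]   (A,Y)→(D,Y,left)
state=D head=2 tape=YY[X]Y   (D,X)→(D,_,right)
state=D head=3 tape=YY_[Y]   (D,Y)→(C,X,left)
state=C head=2 tape=YY[_]X   (C,_)→(D,_,left)
state=D head=1 tape=Y[Y]_X   (D,Y)→(C,X,left)
state=C head=0 tape=[Y]X_X
After 5 steps: state C, head at 0, tape YX_X.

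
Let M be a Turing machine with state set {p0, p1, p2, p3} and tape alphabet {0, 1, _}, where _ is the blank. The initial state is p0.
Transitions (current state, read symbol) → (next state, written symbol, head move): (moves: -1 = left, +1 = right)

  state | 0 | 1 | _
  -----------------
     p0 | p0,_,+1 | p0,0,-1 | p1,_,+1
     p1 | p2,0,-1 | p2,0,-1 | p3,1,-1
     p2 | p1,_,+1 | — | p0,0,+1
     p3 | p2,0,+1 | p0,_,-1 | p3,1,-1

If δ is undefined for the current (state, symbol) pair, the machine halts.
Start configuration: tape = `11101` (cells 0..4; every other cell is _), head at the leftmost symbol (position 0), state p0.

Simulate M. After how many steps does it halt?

26

p0 | _[1]1101__   read 1 → write 0, move -1, go to p0
p0 | [_]01101__   read _ → write _, move +1, go to p1
p1 | _[0]1101__   read 0 → write 0, move -1, go to p2
p2 | [_]01101__   read _ → write 0, move +1, go to p0
p0 | 0[0]1101__   read 0 → write _, move +1, go to p0
p0 | 0_[1]101__   read 1 → write 0, move -1, go to p0
p0 | 0[_]0101__   read _ → write _, move +1, go to p1
p1 | 0_[0]101__   read 0 → write 0, move -1, go to p2
p2 | 0[_]0101__   read _ → write 0, move +1, go to p0
p0 | 00[0]101__   read 0 → write _, move +1, go to p0
p0 | 00_[1]01__   read 1 → write 0, move -1, go to p0
p0 | 00[_]001__   read _ → write _, move +1, go to p1
p1 | 00_[0]01__   read 0 → write 0, move -1, go to p2
p2 | 00[_]001__   read _ → write 0, move +1, go to p0
p0 | 000[0]01__   read 0 → write _, move +1, go to p0
p0 | 000_[0]1__   read 0 → write _, move +1, go to p0
p0 | 000__[1]__   read 1 → write 0, move -1, go to p0
p0 | 000_[_]0__   read _ → write _, move +1, go to p1
p1 | 000__[0]__   read 0 → write 0, move -1, go to p2
p2 | 000_[_]0__   read _ → write 0, move +1, go to p0
p0 | 000_0[0]__   read 0 → write _, move +1, go to p0
p0 | 000_0_[_]_   read _ → write _, move +1, go to p1
p1 | 000_0__[_]   read _ → write 1, move -1, go to p3
p3 | 000_0_[_]1   read _ → write 1, move -1, go to p3
p3 | 000_0[_]11   read _ → write 1, move -1, go to p3
p3 | 000_[0]111   read 0 → write 0, move +1, go to p2
p2 | 000_0[1]11
M halts after 26 transitions.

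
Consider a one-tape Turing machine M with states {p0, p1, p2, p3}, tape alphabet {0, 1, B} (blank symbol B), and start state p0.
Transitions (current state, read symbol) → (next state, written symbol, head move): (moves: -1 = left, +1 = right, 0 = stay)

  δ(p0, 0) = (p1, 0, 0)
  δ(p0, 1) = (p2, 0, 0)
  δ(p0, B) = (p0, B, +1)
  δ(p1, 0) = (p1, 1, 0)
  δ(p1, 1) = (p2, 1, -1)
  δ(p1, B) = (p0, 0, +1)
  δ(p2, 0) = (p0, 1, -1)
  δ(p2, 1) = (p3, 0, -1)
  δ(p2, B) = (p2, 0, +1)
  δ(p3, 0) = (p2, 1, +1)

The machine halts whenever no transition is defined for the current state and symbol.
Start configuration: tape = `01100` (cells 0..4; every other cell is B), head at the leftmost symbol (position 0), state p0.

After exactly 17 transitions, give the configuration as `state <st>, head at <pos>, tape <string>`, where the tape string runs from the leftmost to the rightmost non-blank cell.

state p2, head at -1, tape 011100

state=p0 head=0 tape=BB[0]1100   (p0,0)→(p1,0,0)
state=p1 head=0 tape=BB[0]1100   (p1,0)→(p1,1,0)
state=p1 head=0 tape=BB[1]1100   (p1,1)→(p2,1,-1)
state=p2 head=-1 tape=B[B]11100   (p2,B)→(p2,0,+1)
state=p2 head=0 tape=B0[1]1100   (p2,1)→(p3,0,-1)
state=p3 head=-1 tape=B[0]01100   (p3,0)→(p2,1,+1)
state=p2 head=0 tape=B1[0]1100   (p2,0)→(p0,1,-1)
state=p0 head=-1 tape=B[1]11100   (p0,1)→(p2,0,0)
state=p2 head=-1 tape=B[0]11100   (p2,0)→(p0,1,-1)
state=p0 head=-2 tape=[B]111100   (p0,B)→(p0,B,+1)
state=p0 head=-1 tape=B[1]11100   (p0,1)→(p2,0,0)
state=p2 head=-1 tape=B[0]11100   (p2,0)→(p0,1,-1)
state=p0 head=-2 tape=[B]111100   (p0,B)→(p0,B,+1)
state=p0 head=-1 tape=B[1]11100   (p0,1)→(p2,0,0)
state=p2 head=-1 tape=B[0]11100   (p2,0)→(p0,1,-1)
state=p0 head=-2 tape=[B]111100   (p0,B)→(p0,B,+1)
state=p0 head=-1 tape=B[1]11100   (p0,1)→(p2,0,0)
state=p2 head=-1 tape=B[0]11100
After 17 steps: state p2, head at -1, tape 011100.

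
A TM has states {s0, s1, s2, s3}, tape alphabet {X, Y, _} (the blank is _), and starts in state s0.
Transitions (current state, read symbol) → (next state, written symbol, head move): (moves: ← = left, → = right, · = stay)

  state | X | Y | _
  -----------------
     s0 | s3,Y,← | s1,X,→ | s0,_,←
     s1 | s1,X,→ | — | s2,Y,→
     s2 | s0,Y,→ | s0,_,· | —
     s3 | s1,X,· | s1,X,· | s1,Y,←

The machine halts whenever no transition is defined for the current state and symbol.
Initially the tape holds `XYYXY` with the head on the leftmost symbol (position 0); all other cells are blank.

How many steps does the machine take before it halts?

22

s0 | __[X]YYXY__   read X → write Y, move ←, go to s3
s3 | _[_]YYYXY__   read _ → write Y, move ←, go to s1
s1 | [_]YYYYXY__   read _ → write Y, move →, go to s2
s2 | Y[Y]YYYXY__   read Y → write _, move ·, go to s0
s0 | Y[_]YYYXY__   read _ → write _, move ←, go to s0
s0 | [Y]_YYYXY__   read Y → write X, move →, go to s1
s1 | X[_]YYYXY__   read _ → write Y, move →, go to s2
s2 | XY[Y]YYXY__   read Y → write _, move ·, go to s0
s0 | XY[_]YYXY__   read _ → write _, move ←, go to s0
s0 | X[Y]_YYXY__   read Y → write X, move →, go to s1
s1 | XX[_]YYXY__   read _ → write Y, move →, go to s2
s2 | XXY[Y]YXY__   read Y → write _, move ·, go to s0
s0 | XXY[_]YXY__   read _ → write _, move ←, go to s0
s0 | XX[Y]_YXY__   read Y → write X, move →, go to s1
s1 | XXX[_]YXY__   read _ → write Y, move →, go to s2
s2 | XXXY[Y]XY__   read Y → write _, move ·, go to s0
s0 | XXXY[_]XY__   read _ → write _, move ←, go to s0
s0 | XXX[Y]_XY__   read Y → write X, move →, go to s1
s1 | XXXX[_]XY__   read _ → write Y, move →, go to s2
s2 | XXXXY[X]Y__   read X → write Y, move →, go to s0
s0 | XXXXYY[Y]__   read Y → write X, move →, go to s1
s1 | XXXXYYX[_]_   read _ → write Y, move →, go to s2
s2 | XXXXYYXY[_]
M halts after 22 transitions.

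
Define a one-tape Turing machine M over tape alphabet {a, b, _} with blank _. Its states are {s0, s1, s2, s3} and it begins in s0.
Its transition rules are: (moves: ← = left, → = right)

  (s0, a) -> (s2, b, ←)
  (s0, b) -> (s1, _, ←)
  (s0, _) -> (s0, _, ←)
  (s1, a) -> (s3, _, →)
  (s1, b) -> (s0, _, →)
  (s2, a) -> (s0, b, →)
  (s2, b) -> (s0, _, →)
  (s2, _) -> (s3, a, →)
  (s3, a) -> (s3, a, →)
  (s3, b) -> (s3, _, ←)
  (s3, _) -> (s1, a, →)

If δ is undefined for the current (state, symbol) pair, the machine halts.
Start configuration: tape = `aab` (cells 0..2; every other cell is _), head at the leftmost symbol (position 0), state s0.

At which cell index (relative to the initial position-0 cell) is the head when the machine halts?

state=s0 head=0 tape=_[a]ab   (s0,a)→(s2,b,←)
state=s2 head=-1 tape=[_]bab   (s2,_)→(s3,a,→)
state=s3 head=0 tape=a[b]ab   (s3,b)→(s3,_,←)
state=s3 head=-1 tape=[a]_ab   (s3,a)→(s3,a,→)
state=s3 head=0 tape=a[_]ab   (s3,_)→(s1,a,→)
state=s1 head=1 tape=aa[a]b   (s1,a)→(s3,_,→)
state=s3 head=2 tape=aa_[b]   (s3,b)→(s3,_,←)
state=s3 head=1 tape=aa[_]_   (s3,_)→(s1,a,→)
state=s1 head=2 tape=aaa[_]
At halt the head is at cell 2.

2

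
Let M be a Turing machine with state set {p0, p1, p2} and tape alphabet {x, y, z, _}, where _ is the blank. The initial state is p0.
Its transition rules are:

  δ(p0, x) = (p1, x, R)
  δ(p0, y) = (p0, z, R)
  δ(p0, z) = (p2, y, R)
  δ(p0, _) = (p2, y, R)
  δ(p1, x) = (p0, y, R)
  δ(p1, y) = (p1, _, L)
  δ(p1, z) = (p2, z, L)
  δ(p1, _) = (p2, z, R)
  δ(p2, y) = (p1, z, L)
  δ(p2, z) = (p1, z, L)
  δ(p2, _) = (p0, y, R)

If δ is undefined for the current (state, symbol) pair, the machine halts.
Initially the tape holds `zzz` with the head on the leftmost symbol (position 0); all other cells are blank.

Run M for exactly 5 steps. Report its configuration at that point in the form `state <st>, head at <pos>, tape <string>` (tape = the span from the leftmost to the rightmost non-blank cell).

p0 | _[z]zz   read z → write y, move R, go to p2
p2 | _y[z]z   read z → write z, move L, go to p1
p1 | _[y]zz   read y → write _, move L, go to p1
p1 | [_]_zz   read _ → write z, move R, go to p2
p2 | z[_]zz   read _ → write y, move R, go to p0
p0 | zy[z]z
After 5 steps: state p0, head at 1, tape zyzz.

state p0, head at 1, tape zyzz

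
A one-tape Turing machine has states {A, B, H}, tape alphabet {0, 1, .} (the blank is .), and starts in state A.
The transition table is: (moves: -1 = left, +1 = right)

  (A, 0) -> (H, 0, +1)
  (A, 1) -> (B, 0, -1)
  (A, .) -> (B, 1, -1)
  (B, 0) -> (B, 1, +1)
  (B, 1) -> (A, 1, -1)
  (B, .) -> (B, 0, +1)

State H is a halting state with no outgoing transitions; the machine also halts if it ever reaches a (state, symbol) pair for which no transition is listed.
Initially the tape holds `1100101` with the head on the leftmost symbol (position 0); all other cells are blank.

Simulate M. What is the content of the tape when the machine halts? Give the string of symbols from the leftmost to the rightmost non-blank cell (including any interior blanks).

0110100101

state=A head=0 tape=...[1]100101   (A,1)→(B,0,-1)
state=B head=-1 tape=..[.]0100101   (B,.)→(B,0,+1)
state=B head=0 tape=..0[0]100101   (B,0)→(B,1,+1)
state=B head=1 tape=..01[1]00101   (B,1)→(A,1,-1)
state=A head=0 tape=..0[1]100101   (A,1)→(B,0,-1)
state=B head=-1 tape=..[0]0100101   (B,0)→(B,1,+1)
state=B head=0 tape=..1[0]100101   (B,0)→(B,1,+1)
state=B head=1 tape=..11[1]00101   (B,1)→(A,1,-1)
state=A head=0 tape=..1[1]100101   (A,1)→(B,0,-1)
state=B head=-1 tape=..[1]0100101   (B,1)→(A,1,-1)
state=A head=-2 tape=.[.]10100101   (A,.)→(B,1,-1)
state=B head=-3 tape=[.]110100101   (B,.)→(B,0,+1)
state=B head=-2 tape=0[1]10100101   (B,1)→(A,1,-1)
state=A head=-3 tape=[0]110100101   (A,0)→(H,0,+1)
state=H head=-2 tape=0[1]10100101
The non-blank tape span at halt is 0110100101.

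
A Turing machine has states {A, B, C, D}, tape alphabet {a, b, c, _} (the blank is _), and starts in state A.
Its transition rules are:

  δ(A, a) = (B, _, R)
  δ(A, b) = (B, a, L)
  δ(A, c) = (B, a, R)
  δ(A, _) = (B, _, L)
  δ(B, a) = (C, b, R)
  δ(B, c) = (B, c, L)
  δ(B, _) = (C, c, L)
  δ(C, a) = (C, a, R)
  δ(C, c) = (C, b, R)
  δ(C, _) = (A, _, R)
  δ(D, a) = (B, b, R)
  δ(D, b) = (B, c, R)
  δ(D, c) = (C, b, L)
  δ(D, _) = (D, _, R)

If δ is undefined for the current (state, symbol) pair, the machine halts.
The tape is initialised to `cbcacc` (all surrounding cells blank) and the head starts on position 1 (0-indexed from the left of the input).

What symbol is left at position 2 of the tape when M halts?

b

A | __c[b]cacc__   read b → write a, move L, go to B
B | __[c]acacc__   read c → write c, move L, go to B
B | _[_]cacacc__   read _ → write c, move L, go to C
C | [_]ccacacc__   read _ → write _, move R, go to A
A | _[c]cacacc__   read c → write a, move R, go to B
B | _a[c]acacc__   read c → write c, move L, go to B
B | _[a]cacacc__   read a → write b, move R, go to C
C | _b[c]acacc__   read c → write b, move R, go to C
C | _bb[a]cacc__   read a → write a, move R, go to C
C | _bba[c]acc__   read c → write b, move R, go to C
C | _bbab[a]cc__   read a → write a, move R, go to C
C | _bbaba[c]c__   read c → write b, move R, go to C
C | _bbabab[c]__   read c → write b, move R, go to C
C | _bbababb[_]_   read _ → write _, move R, go to A
A | _bbababb_[_]   read _ → write _, move L, go to B
B | _bbababb[_]_   read _ → write c, move L, go to C
C | _bbabab[b]c_
Cell 2 holds b when M halts.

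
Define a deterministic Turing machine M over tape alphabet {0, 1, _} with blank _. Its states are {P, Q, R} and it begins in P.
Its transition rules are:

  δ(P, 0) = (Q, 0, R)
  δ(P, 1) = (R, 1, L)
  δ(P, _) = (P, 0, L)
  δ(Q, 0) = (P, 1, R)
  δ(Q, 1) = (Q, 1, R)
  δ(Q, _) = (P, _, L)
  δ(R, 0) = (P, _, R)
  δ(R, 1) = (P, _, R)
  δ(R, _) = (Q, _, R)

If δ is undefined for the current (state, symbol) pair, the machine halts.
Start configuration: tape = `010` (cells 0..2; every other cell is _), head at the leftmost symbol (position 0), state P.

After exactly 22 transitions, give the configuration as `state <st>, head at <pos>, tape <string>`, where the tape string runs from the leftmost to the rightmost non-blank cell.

P | [0]10___   read 0 → write 0, move R, go to Q
Q | 0[1]0___   read 1 → write 1, move R, go to Q
Q | 01[0]___   read 0 → write 1, move R, go to P
P | 011[_]__   read _ → write 0, move L, go to P
P | 01[1]0__   read 1 → write 1, move L, go to R
R | 0[1]10__   read 1 → write _, move R, go to P
P | 0_[1]0__   read 1 → write 1, move L, go to R
R | 0[_]10__   read _ → write _, move R, go to Q
Q | 0_[1]0__   read 1 → write 1, move R, go to Q
Q | 0_1[0]__   read 0 → write 1, move R, go to P
P | 0_11[_]_   read _ → write 0, move L, go to P
P | 0_1[1]0_   read 1 → write 1, move L, go to R
R | 0_[1]10_   read 1 → write _, move R, go to P
P | 0__[1]0_   read 1 → write 1, move L, go to R
R | 0_[_]10_   read _ → write _, move R, go to Q
Q | 0__[1]0_   read 1 → write 1, move R, go to Q
Q | 0__1[0]_   read 0 → write 1, move R, go to P
P | 0__11[_]   read _ → write 0, move L, go to P
P | 0__1[1]0   read 1 → write 1, move L, go to R
R | 0__[1]10   read 1 → write _, move R, go to P
P | 0___[1]0   read 1 → write 1, move L, go to R
R | 0__[_]10   read _ → write _, move R, go to Q
Q | 0___[1]0
After 22 steps: state Q, head at 4, tape 0___10.

state Q, head at 4, tape 0___10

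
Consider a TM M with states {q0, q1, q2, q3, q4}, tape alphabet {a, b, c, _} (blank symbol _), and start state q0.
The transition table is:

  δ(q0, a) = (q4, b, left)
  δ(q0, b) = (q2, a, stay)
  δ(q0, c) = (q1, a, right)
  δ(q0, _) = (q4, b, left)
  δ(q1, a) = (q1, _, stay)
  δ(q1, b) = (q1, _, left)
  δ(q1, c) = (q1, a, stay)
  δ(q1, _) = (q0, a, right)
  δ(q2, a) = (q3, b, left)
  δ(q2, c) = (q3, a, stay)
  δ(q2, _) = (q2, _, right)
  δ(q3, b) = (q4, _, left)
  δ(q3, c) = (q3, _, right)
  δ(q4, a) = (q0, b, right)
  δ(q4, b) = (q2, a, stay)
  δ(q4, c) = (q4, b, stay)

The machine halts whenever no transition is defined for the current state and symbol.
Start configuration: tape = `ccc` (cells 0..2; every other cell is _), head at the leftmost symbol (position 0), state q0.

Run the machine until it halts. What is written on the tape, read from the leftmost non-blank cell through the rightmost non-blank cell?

state=q0 head=0 tape=[c]cc__   (q0,c)→(q1,a,right)
state=q1 head=1 tape=a[c]c__   (q1,c)→(q1,a,stay)
state=q1 head=1 tape=a[a]c__   (q1,a)→(q1,_,stay)
state=q1 head=1 tape=a[_]c__   (q1,_)→(q0,a,right)
state=q0 head=2 tape=aa[c]__   (q0,c)→(q1,a,right)
state=q1 head=3 tape=aaa[_]_   (q1,_)→(q0,a,right)
state=q0 head=4 tape=aaaa[_]   (q0,_)→(q4,b,left)
state=q4 head=3 tape=aaa[a]b   (q4,a)→(q0,b,right)
state=q0 head=4 tape=aaab[b]   (q0,b)→(q2,a,stay)
state=q2 head=4 tape=aaab[a]   (q2,a)→(q3,b,left)
state=q3 head=3 tape=aaa[b]b   (q3,b)→(q4,_,left)
state=q4 head=2 tape=aa[a]_b   (q4,a)→(q0,b,right)
state=q0 head=3 tape=aab[_]b   (q0,_)→(q4,b,left)
state=q4 head=2 tape=aa[b]bb   (q4,b)→(q2,a,stay)
state=q2 head=2 tape=aa[a]bb   (q2,a)→(q3,b,left)
state=q3 head=1 tape=a[a]bbb
The non-blank tape span at halt is aabbb.

aabbb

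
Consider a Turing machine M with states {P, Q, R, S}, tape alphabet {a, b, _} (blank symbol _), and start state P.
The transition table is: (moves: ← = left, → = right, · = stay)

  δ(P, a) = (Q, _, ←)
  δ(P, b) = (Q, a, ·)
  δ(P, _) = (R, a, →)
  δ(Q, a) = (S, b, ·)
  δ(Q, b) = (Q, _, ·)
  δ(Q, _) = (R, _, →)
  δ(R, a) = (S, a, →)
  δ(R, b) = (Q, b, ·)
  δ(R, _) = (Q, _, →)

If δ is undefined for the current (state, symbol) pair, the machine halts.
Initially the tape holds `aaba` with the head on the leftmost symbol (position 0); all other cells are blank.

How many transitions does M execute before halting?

P | _[a]aba   read a → write _, move ←, go to Q
Q | [_]_aba   read _ → write _, move →, go to R
R | _[_]aba   read _ → write _, move →, go to Q
Q | __[a]ba   read a → write b, move ·, go to S
S | __[b]ba
M halts after 4 transitions.

4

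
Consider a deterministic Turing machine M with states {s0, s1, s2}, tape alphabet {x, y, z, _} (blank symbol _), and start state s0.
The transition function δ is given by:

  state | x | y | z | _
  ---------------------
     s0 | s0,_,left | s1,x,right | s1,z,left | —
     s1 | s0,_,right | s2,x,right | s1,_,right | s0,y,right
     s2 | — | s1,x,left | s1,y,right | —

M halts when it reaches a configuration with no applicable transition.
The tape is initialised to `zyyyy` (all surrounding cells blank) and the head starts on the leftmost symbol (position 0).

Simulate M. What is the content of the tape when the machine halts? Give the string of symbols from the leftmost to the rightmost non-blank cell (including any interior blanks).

s0 | _[z]yyyy   read z → write z, move left, go to s1
s1 | [_]zyyyy   read _ → write y, move right, go to s0
s0 | y[z]yyyy   read z → write z, move left, go to s1
s1 | [y]zyyyy   read y → write x, move right, go to s2
s2 | x[z]yyyy   read z → write y, move right, go to s1
s1 | xy[y]yyy   read y → write x, move right, go to s2
s2 | xyx[y]yy   read y → write x, move left, go to s1
s1 | xy[x]xyy   read x → write _, move right, go to s0
s0 | xy_[x]yy   read x → write _, move left, go to s0
s0 | xy[_]_yy
The non-blank tape span at halt is xy__yy.

xy__yy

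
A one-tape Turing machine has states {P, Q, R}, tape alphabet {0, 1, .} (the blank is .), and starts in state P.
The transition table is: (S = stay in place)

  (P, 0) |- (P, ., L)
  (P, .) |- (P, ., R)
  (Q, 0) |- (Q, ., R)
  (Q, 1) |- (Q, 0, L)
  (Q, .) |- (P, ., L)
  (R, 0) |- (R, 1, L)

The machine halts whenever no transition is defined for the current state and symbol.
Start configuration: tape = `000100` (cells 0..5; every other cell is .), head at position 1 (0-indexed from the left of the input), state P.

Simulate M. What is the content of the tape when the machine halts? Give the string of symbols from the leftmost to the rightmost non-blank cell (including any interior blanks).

100

state=P head=1 tape=.0[0]0100   (P,0)→(P,.,L)
state=P head=0 tape=.[0].0100   (P,0)→(P,.,L)
state=P head=-1 tape=[.]..0100   (P,.)→(P,.,R)
state=P head=0 tape=.[.].0100   (P,.)→(P,.,R)
state=P head=1 tape=..[.]0100   (P,.)→(P,.,R)
state=P head=2 tape=...[0]100   (P,0)→(P,.,L)
state=P head=1 tape=..[.].100   (P,.)→(P,.,R)
state=P head=2 tape=...[.]100   (P,.)→(P,.,R)
state=P head=3 tape=....[1]00
The non-blank tape span at halt is 100.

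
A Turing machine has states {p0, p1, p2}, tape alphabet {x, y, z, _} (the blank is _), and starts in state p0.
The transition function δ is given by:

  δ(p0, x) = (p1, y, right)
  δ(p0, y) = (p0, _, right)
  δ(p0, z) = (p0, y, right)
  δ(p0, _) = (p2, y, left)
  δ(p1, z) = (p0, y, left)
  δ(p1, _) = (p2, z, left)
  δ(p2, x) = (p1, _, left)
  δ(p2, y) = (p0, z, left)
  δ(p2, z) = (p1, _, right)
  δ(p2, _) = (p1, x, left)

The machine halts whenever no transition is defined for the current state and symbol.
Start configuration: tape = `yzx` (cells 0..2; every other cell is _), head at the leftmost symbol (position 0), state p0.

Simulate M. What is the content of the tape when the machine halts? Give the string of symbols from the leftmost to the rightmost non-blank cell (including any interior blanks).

p0 | [y]zx___   read y → write _, move right, go to p0
p0 | _[z]x___   read z → write y, move right, go to p0
p0 | _y[x]___   read x → write y, move right, go to p1
p1 | _yy[_]__   read _ → write z, move left, go to p2
p2 | _y[y]z__   read y → write z, move left, go to p0
p0 | _[y]zz__   read y → write _, move right, go to p0
p0 | __[z]z__   read z → write y, move right, go to p0
p0 | __y[z]__   read z → write y, move right, go to p0
p0 | __yy[_]_   read _ → write y, move left, go to p2
p2 | __y[y]y_   read y → write z, move left, go to p0
p0 | __[y]zy_   read y → write _, move right, go to p0
p0 | ___[z]y_   read z → write y, move right, go to p0
p0 | ___y[y]_   read y → write _, move right, go to p0
p0 | ___y_[_]   read _ → write y, move left, go to p2
p2 | ___y[_]y   read _ → write x, move left, go to p1
p1 | ___[y]xy
The non-blank tape span at halt is yxy.

yxy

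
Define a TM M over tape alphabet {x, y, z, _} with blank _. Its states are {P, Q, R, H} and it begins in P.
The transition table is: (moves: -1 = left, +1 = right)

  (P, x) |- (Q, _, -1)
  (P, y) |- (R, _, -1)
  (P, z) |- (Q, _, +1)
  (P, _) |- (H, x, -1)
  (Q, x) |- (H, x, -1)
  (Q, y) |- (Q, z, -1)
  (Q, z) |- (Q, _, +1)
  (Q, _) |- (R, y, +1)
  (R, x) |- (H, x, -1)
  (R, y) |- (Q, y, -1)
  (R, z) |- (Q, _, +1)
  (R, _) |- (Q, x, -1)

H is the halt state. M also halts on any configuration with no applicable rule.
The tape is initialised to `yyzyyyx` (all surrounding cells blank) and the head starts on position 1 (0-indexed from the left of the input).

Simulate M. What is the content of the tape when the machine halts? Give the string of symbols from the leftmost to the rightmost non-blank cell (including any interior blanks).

yy_yyyy_x

state=P head=1 tape=__y[y]zyyyx   (P,y)→(R,_,-1)
state=R head=0 tape=__[y]_zyyyx   (R,y)→(Q,y,-1)
state=Q head=-1 tape=_[_]y_zyyyx   (Q,_)→(R,y,+1)
state=R head=0 tape=_y[y]_zyyyx   (R,y)→(Q,y,-1)
state=Q head=-1 tape=_[y]y_zyyyx   (Q,y)→(Q,z,-1)
state=Q head=-2 tape=[_]zy_zyyyx   (Q,_)→(R,y,+1)
state=R head=-1 tape=y[z]y_zyyyx   (R,z)→(Q,_,+1)
state=Q head=0 tape=y_[y]_zyyyx   (Q,y)→(Q,z,-1)
state=Q head=-1 tape=y[_]z_zyyyx   (Q,_)→(R,y,+1)
state=R head=0 tape=yy[z]_zyyyx   (R,z)→(Q,_,+1)
state=Q head=1 tape=yy_[_]zyyyx   (Q,_)→(R,y,+1)
state=R head=2 tape=yy_y[z]yyyx   (R,z)→(Q,_,+1)
state=Q head=3 tape=yy_y_[y]yyx   (Q,y)→(Q,z,-1)
state=Q head=2 tape=yy_y[_]zyyx   (Q,_)→(R,y,+1)
state=R head=3 tape=yy_yy[z]yyx   (R,z)→(Q,_,+1)
state=Q head=4 tape=yy_yy_[y]yx   (Q,y)→(Q,z,-1)
state=Q head=3 tape=yy_yy[_]zyx   (Q,_)→(R,y,+1)
state=R head=4 tape=yy_yyy[z]yx   (R,z)→(Q,_,+1)
state=Q head=5 tape=yy_yyy_[y]x   (Q,y)→(Q,z,-1)
state=Q head=4 tape=yy_yyy[_]zx   (Q,_)→(R,y,+1)
state=R head=5 tape=yy_yyyy[z]x   (R,z)→(Q,_,+1)
state=Q head=6 tape=yy_yyyy_[x]   (Q,x)→(H,x,-1)
state=H head=5 tape=yy_yyyy[_]x
The non-blank tape span at halt is yy_yyyy_x.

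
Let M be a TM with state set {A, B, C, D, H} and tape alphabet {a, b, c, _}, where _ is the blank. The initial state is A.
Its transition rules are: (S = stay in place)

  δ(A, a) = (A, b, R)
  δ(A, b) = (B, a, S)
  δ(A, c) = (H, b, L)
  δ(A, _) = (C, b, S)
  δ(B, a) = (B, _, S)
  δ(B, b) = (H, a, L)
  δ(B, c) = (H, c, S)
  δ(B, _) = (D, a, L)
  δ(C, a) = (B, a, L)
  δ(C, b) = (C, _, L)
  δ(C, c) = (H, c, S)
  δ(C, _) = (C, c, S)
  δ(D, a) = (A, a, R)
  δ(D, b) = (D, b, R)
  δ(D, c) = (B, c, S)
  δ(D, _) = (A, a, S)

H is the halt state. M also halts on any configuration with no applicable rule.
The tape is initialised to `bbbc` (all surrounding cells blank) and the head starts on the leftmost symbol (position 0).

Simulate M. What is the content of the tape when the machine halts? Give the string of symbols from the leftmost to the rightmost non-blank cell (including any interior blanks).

state=A head=0 tape=_[b]bbc   (A,b)→(B,a,S)
state=B head=0 tape=_[a]bbc   (B,a)→(B,_,S)
state=B head=0 tape=_[_]bbc   (B,_)→(D,a,L)
state=D head=-1 tape=[_]abbc   (D,_)→(A,a,S)
state=A head=-1 tape=[a]abbc   (A,a)→(A,b,R)
state=A head=0 tape=b[a]bbc   (A,a)→(A,b,R)
state=A head=1 tape=bb[b]bc   (A,b)→(B,a,S)
state=B head=1 tape=bb[a]bc   (B,a)→(B,_,S)
state=B head=1 tape=bb[_]bc   (B,_)→(D,a,L)
state=D head=0 tape=b[b]abc   (D,b)→(D,b,R)
state=D head=1 tape=bb[a]bc   (D,a)→(A,a,R)
state=A head=2 tape=bba[b]c   (A,b)→(B,a,S)
state=B head=2 tape=bba[a]c   (B,a)→(B,_,S)
state=B head=2 tape=bba[_]c   (B,_)→(D,a,L)
state=D head=1 tape=bb[a]ac   (D,a)→(A,a,R)
state=A head=2 tape=bba[a]c   (A,a)→(A,b,R)
state=A head=3 tape=bbab[c]   (A,c)→(H,b,L)
state=H head=2 tape=bba[b]b
The non-blank tape span at halt is bbabb.

bbabb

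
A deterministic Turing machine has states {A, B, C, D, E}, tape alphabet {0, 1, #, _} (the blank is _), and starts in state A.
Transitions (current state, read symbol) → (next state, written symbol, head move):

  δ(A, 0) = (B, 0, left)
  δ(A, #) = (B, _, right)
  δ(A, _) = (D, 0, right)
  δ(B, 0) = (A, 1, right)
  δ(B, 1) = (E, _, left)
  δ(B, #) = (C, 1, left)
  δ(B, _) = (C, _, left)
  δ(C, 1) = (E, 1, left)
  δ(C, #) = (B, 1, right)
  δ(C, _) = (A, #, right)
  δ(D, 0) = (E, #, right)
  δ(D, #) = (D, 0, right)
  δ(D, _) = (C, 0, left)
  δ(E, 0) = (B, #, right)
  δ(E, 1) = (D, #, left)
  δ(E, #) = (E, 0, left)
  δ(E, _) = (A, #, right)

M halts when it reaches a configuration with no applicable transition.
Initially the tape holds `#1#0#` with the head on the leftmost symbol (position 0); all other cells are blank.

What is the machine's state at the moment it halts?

A | [#]1#0#___   read # → write _, move right, go to B
B | _[1]#0#___   read 1 → write _, move left, go to E
E | [_]_#0#___   read _ → write #, move right, go to A
A | #[_]#0#___   read _ → write 0, move right, go to D
D | #0[#]0#___   read # → write 0, move right, go to D
D | #00[0]#___   read 0 → write #, move right, go to E
E | #00#[#]___   read # → write 0, move left, go to E
E | #00[#]0___   read # → write 0, move left, go to E
E | #0[0]00___   read 0 → write #, move right, go to B
B | #0#[0]0___   read 0 → write 1, move right, go to A
A | #0#1[0]___   read 0 → write 0, move left, go to B
B | #0#[1]0___   read 1 → write _, move left, go to E
E | #0[#]_0___   read # → write 0, move left, go to E
E | #[0]0_0___   read 0 → write #, move right, go to B
B | ##[0]_0___   read 0 → write 1, move right, go to A
A | ##1[_]0___   read _ → write 0, move right, go to D
D | ##10[0]___   read 0 → write #, move right, go to E
E | ##10#[_]__   read _ → write #, move right, go to A
A | ##10##[_]_   read _ → write 0, move right, go to D
D | ##10##0[_]   read _ → write 0, move left, go to C
C | ##10##[0]0
No transition is defined for (C, 0); M halts in state C.

C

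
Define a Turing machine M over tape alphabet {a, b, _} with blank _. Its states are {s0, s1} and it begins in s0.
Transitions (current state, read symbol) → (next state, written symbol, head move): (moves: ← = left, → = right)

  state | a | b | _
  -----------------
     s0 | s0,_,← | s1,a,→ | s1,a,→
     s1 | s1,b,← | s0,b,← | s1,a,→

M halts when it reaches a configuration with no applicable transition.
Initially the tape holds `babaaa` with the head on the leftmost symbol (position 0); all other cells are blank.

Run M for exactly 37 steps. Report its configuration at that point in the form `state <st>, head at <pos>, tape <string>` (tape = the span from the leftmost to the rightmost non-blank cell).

state s0, head at -5, tape a____bbbaaa

s0 | _____[b]abaaa   read b → write a, move →, go to s1
s1 | _____a[a]baaa   read a → write b, move ←, go to s1
s1 | _____[a]bbaaa   read a → write b, move ←, go to s1
s1 | ____[_]bbbaaa   read _ → write a, move →, go to s1
s1 | ____a[b]bbaaa   read b → write b, move ←, go to s0
s0 | ____[a]bbbaaa   read a → write _, move ←, go to s0
s0 | ___[_]_bbbaaa   read _ → write a, move →, go to s1
s1 | ___a[_]bbbaaa   read _ → write a, move →, go to s1
s1 | ___aa[b]bbaaa   read b → write b, move ←, go to s0
s0 | ___a[a]bbbaaa   read a → write _, move ←, go to s0
s0 | ___[a]_bbbaaa   read a → write _, move ←, go to s0
s0 | __[_]__bbbaaa   read _ → write a, move →, go to s1
s1 | __a[_]_bbbaaa   read _ → write a, move →, go to s1
s1 | __aa[_]bbbaaa   read _ → write a, move →, go to s1
s1 | __aaa[b]bbaaa   read b → write b, move ←, go to s0
s0 | __aa[a]bbbaaa   read a → write _, move ←, go to s0
s0 | __a[a]_bbbaaa   read a → write _, move ←, go to s0
s0 | __[a]__bbbaaa   read a → write _, move ←, go to s0
s0 | _[_]___bbbaaa   read _ → write a, move →, go to s1
s1 | _a[_]__bbbaaa   read _ → write a, move →, go to s1
s1 | _aa[_]_bbbaaa   read _ → write a, move →, go to s1
s1 | _aaa[_]bbbaaa   read _ → write a, move →, go to s1
s1 | _aaaa[b]bbaaa   read b → write b, move ←, go to s0
s0 | _aaa[a]bbbaaa   read a → write _, move ←, go to s0
s0 | _aa[a]_bbbaaa   read a → write _, move ←, go to s0
s0 | _a[a]__bbbaaa   read a → write _, move ←, go to s0
s0 | _[a]___bbbaaa   read a → write _, move ←, go to s0
s0 | [_]____bbbaaa   read _ → write a, move →, go to s1
s1 | a[_]___bbbaaa   read _ → write a, move →, go to s1
s1 | aa[_]__bbbaaa   read _ → write a, move →, go to s1
s1 | aaa[_]_bbbaaa   read _ → write a, move →, go to s1
s1 | aaaa[_]bbbaaa   read _ → write a, move →, go to s1
s1 | aaaaa[b]bbaaa   read b → write b, move ←, go to s0
s0 | aaaa[a]bbbaaa   read a → write _, move ←, go to s0
s0 | aaa[a]_bbbaaa   read a → write _, move ←, go to s0
s0 | aa[a]__bbbaaa   read a → write _, move ←, go to s0
s0 | a[a]___bbbaaa   read a → write _, move ←, go to s0
s0 | [a]____bbbaaa
After 37 steps: state s0, head at -5, tape a____bbbaaa.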